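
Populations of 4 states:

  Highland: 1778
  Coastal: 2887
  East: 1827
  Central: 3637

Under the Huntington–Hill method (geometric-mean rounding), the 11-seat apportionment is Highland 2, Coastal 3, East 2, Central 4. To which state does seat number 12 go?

Coastal

Priority for the next seat is population ÷ (√(s·(s+1))).
Priorities: Highland 725.865, Coastal 833.405, East 745.870, Central 813.258.
Highest priority: Coastal.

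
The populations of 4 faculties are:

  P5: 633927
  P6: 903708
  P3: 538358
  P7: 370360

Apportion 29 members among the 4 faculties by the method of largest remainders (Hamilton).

P5: 8, P6: 11, P3: 6, P7: 4

The standard divisor is 2446353/29 = 84357.
Standard quotas: P5 7.5148, P6 10.7129, P3 6.3819, P7 4.3904.
Lower quotas: P5 7, P6 10, P3 6, P7 4 (sum 27, leaving 2 seats).
Remainders in descending order: P6 0.7129, P5 0.5148, P7 0.3904, P3 0.3819.
Largest remainders: P6, P5 receive the extra seats.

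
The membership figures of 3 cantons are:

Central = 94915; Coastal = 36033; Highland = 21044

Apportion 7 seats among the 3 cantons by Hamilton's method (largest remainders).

Standard divisor: 151992 ÷ 7 ≈ 21713.143.
Standard quotas: Central 4.3713, Coastal 1.6595, Highland 0.9692.
Lower quotas: Central 4, Coastal 1, Highland 0 (sum 5, leaving 2 seats).
Remainders in descending order: Highland 0.9692, Coastal 0.6595, Central 0.3713.
Largest remainders: Highland, Coastal receive the extra seats.

Central 4, Coastal 2, Highland 1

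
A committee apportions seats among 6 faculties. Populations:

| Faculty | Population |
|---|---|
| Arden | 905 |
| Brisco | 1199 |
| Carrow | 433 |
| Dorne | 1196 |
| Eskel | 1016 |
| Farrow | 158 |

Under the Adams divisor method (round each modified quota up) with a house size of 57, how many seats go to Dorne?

14

Standard divisor 4907/57 ≈ 86.088; standard quotas: Arden 10.513, Brisco 13.928, Carrow 5.030, Dorne 13.893, Eskel 11.802, Farrow 1.835.
Rounding up gives 11, 14, 6, 14, 12, 2 = 59 seats, so the divisor must be adjusted.
With modified divisor 91: modified quotas Arden 9.945, Brisco 13.176, Carrow 4.758, Dorne 13.143, Eskel 11.165, Farrow 1.736.
Rounding up: Arden 10, Brisco 14, Carrow 5, Dorne 14, Eskel 12, Farrow 2 (total 57).
Dorne receives 14.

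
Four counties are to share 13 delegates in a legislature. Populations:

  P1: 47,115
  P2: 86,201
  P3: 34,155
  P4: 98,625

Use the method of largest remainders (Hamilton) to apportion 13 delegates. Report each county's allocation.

Total 266096; standard divisor 266096/13 ≈ 20468.923.
Standard quotas: P1 2.3018, P2 4.2113, P3 1.6686, P4 4.8183.
Lower quotas: P1 2, P2 4, P3 1, P4 4 (sum 11, leaving 2 seats).
Remainders in descending order: P4 0.8183, P3 0.6686, P1 0.3018, P2 0.2113.
Largest remainders: P4, P3 receive the extra seats.

P1=2; P2=4; P3=2; P4=5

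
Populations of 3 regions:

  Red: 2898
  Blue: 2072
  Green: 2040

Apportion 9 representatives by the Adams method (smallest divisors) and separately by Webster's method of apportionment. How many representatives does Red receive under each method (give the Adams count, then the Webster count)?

3 and 4

Adams: Red 3, Blue 3, Green 3.
Webster: Red 4, Blue 3, Green 2.
Red gets 3 under Adams and 4 under Webster.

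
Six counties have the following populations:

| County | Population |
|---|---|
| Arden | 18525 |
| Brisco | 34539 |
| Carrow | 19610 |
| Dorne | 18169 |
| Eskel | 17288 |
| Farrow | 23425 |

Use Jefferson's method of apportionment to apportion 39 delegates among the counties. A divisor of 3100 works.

Arden: 5; Brisco: 11; Carrow: 6; Dorne: 5; Eskel: 5; Farrow: 7

With modified divisor 3100: modified quotas Arden 5.976, Brisco 11.142, Carrow 6.326, Dorne 5.861, Eskel 5.577, Farrow 7.556.
Rounding down: Arden 5, Brisco 11, Carrow 6, Dorne 5, Eskel 5, Farrow 7 (total 39).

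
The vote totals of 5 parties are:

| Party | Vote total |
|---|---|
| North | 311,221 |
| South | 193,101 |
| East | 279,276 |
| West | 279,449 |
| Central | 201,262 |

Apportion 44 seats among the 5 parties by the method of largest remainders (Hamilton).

North=11, South=7, East=9, West=10, Central=7

Total 1264309; standard divisor 1264309/44 ≈ 28734.295.
Standard quotas: North 10.8310, South 6.7202, East 9.7193, West 9.7253, Central 7.0042.
Lower quotas: North 10, South 6, East 9, West 9, Central 7 (sum 41, leaving 3 seats).
Remainders in descending order: North 0.8310, West 0.7253, South 0.7202, East 0.7193, Central 0.0042.
The surplus seats go to North, West, South.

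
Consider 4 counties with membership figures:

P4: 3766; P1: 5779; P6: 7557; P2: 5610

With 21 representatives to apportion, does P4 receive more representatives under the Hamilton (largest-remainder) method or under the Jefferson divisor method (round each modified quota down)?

Hamilton

Hamilton: P4 4, P1 5, P6 7, P2 5.
Jefferson: P4 3, P1 6, P6 7, P2 5.
P4 gets 4 under Hamilton and 3 under Jefferson.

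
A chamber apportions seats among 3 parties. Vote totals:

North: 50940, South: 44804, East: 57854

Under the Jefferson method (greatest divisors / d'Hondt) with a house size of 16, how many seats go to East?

6

Standard divisor 153598/16 ≈ 9599.875; standard quotas: North 5.306, South 4.667, East 6.027.
Rounding down gives 5, 4, 6 = 15 seats, so the divisor must be adjusted.
With modified divisor 8700: modified quotas North 5.855, South 5.150, East 6.650.
Rounding down: North 5, South 5, East 6 (total 16).
East receives 6.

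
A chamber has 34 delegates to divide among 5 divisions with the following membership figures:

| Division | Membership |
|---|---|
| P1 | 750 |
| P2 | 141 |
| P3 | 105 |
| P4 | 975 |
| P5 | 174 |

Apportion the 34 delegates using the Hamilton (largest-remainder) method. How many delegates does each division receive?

Total 2145; standard divisor 2145/34 ≈ 63.088.
Standard quotas: P1 11.888, P2 2.235, P3 1.664, P4 15.455, P5 2.758.
Lower quotas: P1 11, P2 2, P3 1, P4 15, P5 2 (sum 31, leaving 3 seats).
Remainders in descending order: P1 0.888, P5 0.758, P3 0.664, P4 0.455, P2 0.235.
Largest remainders: P1, P5, P3 receive the extra seats.

P1 12, P2 2, P3 2, P4 15, P5 3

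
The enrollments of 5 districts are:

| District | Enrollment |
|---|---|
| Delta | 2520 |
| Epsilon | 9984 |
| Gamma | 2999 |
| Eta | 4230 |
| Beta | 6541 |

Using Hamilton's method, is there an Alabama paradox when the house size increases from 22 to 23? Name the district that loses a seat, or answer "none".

Gamma

At 22 seats: Delta 2, Epsilon 8, Gamma 3, Eta 4, Beta 5.
At 23 seats: Delta 2, Epsilon 9, Gamma 2, Eta 4, Beta 6.
Gamma drops from 3 to 2.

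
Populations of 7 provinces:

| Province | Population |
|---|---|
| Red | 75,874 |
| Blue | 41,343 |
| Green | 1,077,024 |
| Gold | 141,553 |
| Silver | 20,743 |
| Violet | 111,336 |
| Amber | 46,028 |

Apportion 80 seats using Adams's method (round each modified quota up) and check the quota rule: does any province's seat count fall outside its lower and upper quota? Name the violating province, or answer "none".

Green

Standard quotas: Red 4.009, Blue 2.185, Green 56.914, Gold 7.480, Silver 1.096, Violet 5.883, Amber 2.432.
Adams allocation: Red 4, Blue 3, Green 54, Gold 8, Silver 2, Violet 6, Amber 3.
Green has quota 56.914 (lower 56, upper 57) but receives 54 — outside the quota interval.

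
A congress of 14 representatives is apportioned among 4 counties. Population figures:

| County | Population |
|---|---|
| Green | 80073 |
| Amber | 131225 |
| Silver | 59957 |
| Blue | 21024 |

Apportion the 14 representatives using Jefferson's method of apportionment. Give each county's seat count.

Standard divisor 292279/14 ≈ 20877.071; standard quotas: Green 3.835, Amber 6.286, Silver 2.872, Blue 1.007.
Rounding down gives 3, 6, 2, 1 = 12 seats, so the divisor must be adjusted.
With modified divisor 19400: modified quotas Green 4.127, Amber 6.764, Silver 3.091, Blue 1.084.
Rounding down: Green 4, Amber 6, Silver 3, Blue 1 (total 14).

Green: 4; Amber: 6; Silver: 3; Blue: 1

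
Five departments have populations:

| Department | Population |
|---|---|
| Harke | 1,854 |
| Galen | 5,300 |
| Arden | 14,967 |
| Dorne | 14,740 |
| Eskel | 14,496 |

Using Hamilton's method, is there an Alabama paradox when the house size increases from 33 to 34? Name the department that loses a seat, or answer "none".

none

At 33 seats: Harke 1, Galen 3, Arden 10, Dorne 10, Eskel 9.
At 34 seats: Harke 1, Galen 3, Arden 10, Dorne 10, Eskel 10.
No department's allocation decreased.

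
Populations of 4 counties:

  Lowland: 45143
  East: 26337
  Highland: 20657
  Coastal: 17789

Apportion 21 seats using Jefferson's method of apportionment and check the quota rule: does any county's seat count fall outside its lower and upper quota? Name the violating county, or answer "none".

Standard quotas: Lowland 8.624, East 5.031, Highland 3.946, Coastal 3.398.
Jefferson allocation: Lowland 9, East 5, Highland 4, Coastal 3.
Every allocation lies between the lower and upper quota.

none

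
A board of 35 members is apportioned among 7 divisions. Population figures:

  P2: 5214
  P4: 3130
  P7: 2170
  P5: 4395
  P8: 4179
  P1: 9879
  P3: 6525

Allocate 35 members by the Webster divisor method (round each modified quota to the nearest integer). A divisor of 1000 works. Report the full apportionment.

With modified divisor 1000: modified quotas P2 5.214, P4 3.130, P7 2.170, P5 4.395, P8 4.179, P1 9.879, P3 6.525.
Rounding to the nearest integer: P2 5, P4 3, P7 2, P5 4, P8 4, P1 10, P3 7 (total 35).

P2 5, P4 3, P7 2, P5 4, P8 4, P1 10, P3 7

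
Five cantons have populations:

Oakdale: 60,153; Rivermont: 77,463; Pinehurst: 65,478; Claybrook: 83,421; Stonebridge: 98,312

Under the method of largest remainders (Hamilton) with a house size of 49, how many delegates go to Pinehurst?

The standard divisor is 384827/49 ≈ 7853.612.
Standard quotas: Oakdale 7.6593, Rivermont 9.8634, Pinehurst 8.3373, Claybrook 10.6220, Stonebridge 12.5181.
Lower quotas: Oakdale 7, Rivermont 9, Pinehurst 8, Claybrook 10, Stonebridge 12 (sum 46, leaving 3 seats).
Remainders in descending order: Rivermont 0.8634, Oakdale 0.6593, Claybrook 0.6220, Stonebridge 0.5181, Pinehurst 0.3373.
The surplus seats go to Rivermont, Oakdale, Claybrook.
Pinehurst receives 8.

8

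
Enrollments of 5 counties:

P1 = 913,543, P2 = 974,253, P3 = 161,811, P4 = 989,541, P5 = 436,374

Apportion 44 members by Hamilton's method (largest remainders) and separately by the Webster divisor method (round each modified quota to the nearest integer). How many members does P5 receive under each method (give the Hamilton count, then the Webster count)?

5 and 6

Hamilton: P1 12, P2 12, P3 2, P4 13, P5 5.
Webster: P1 12, P2 12, P3 2, P4 12, P5 6.
P5 gets 5 under Hamilton and 6 under Webster.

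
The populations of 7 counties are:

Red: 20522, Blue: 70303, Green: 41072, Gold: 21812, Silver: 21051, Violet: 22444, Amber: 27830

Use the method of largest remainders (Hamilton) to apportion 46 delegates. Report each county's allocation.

The standard divisor is 225034/46 ≈ 4892.043.
Standard quotas: Red 4.1950, Blue 14.3709, Green 8.3957, Gold 4.4587, Silver 4.3031, Violet 4.5879, Amber 5.6888.
Lower quotas: Red 4, Blue 14, Green 8, Gold 4, Silver 4, Violet 4, Amber 5 (sum 43, leaving 3 seats).
Remainders in descending order: Amber 0.6888, Violet 0.5879, Gold 0.4587, Green 0.3957, Blue 0.3709, Silver 0.3031, Red 0.1950.
Largest remainders: Amber, Violet, Gold receive the extra seats.

Red 4, Blue 14, Green 8, Gold 5, Silver 4, Violet 5, Amber 6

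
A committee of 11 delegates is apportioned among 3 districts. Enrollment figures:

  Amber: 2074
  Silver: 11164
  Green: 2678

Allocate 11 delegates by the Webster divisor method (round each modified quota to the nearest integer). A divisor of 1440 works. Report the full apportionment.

Amber 1; Silver 8; Green 2

With modified divisor 1440: modified quotas Amber 1.440, Silver 7.753, Green 1.860.
Rounding to the nearest integer: Amber 1, Silver 8, Green 2 (total 11).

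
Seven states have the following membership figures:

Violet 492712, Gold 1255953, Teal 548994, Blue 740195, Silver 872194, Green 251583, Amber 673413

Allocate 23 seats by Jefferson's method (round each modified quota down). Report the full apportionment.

Standard divisor 4835044/23 ≈ 210219.304; standard quotas: Violet 2.344, Gold 5.974, Teal 2.612, Blue 3.521, Silver 4.149, Green 1.197, Amber 3.203.
Rounding down gives 2, 5, 2, 3, 4, 1, 3 = 20 seats, so the divisor must be adjusted.
With modified divisor 181200: modified quotas Violet 2.719, Gold 6.931, Teal 3.030, Blue 4.085, Silver 4.813, Green 1.388, Amber 3.716.
Rounding down: Violet 2, Gold 6, Teal 3, Blue 4, Silver 4, Green 1, Amber 3 (total 23).

Violet 2; Gold 6; Teal 3; Blue 4; Silver 4; Green 1; Amber 3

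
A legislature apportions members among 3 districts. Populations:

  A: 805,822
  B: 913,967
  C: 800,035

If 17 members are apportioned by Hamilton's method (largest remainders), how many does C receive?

Standard divisor: 2519824 ÷ 17 ≈ 148224.941.
Standard quotas: A 5.4365, B 6.1661, C 5.3974.
Lower quotas: A 5, B 6, C 5 (sum 16, leaving 1 seat).
Remainders in descending order: A 0.4365, C 0.3974, B 0.1661.
The surplus seat goes to A.
C receives 5.

5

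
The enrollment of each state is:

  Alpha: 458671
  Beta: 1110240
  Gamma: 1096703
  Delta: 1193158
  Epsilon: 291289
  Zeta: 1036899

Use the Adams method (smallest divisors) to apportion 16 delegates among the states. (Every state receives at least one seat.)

Standard divisor 5186960/16 ≈ 324185; standard quotas: Alpha 1.415, Beta 3.425, Gamma 3.383, Delta 3.680, Epsilon 0.899, Zeta 3.198.
Rounding up gives 2, 4, 4, 4, 1, 4 = 19 seats, so the divisor must be adjusted.
With modified divisor 383900: modified quotas Alpha 1.195, Beta 2.892, Gamma 2.857, Delta 3.108, Epsilon 0.759, Zeta 2.701.
Rounding up: Alpha 2, Beta 3, Gamma 3, Delta 4, Epsilon 1, Zeta 3 (total 16).

Alpha 2; Beta 3; Gamma 3; Delta 4; Epsilon 1; Zeta 3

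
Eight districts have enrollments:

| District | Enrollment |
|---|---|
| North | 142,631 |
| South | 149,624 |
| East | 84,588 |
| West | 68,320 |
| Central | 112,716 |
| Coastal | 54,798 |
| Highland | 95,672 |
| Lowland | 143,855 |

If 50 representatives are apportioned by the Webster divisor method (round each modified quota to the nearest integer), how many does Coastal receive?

3

Standard divisor 852204/50 ≈ 17044.08; standard quotas: North 8.368, South 8.779, East 4.963, West 4.008, Central 6.613, Coastal 3.215, Highland 5.613, Lowland 8.440.
Rounding to the nearest integer gives North 8, South 9, East 5, West 4, Central 7, Coastal 3, Highland 6, Lowland 8 — total 50, matching the house size, so no adjustment is needed.
Coastal receives 3.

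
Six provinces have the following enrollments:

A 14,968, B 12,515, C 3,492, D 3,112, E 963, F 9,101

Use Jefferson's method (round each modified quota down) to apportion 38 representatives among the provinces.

A=14, B=11, C=3, D=2, E=0, F=8

Standard divisor 44151/38 ≈ 1161.868; standard quotas: A 12.883, B 10.771, C 3.006, D 2.678, E 0.829, F 7.833.
Rounding down gives 12, 10, 3, 2, 0, 7 = 34 seats, so the divisor must be adjusted.
With modified divisor 1060: modified quotas A 14.121, B 11.807, C 3.294, D 2.936, E 0.908, F 8.586.
Rounding down: A 14, B 11, C 3, D 2, E 0, F 8 (total 38).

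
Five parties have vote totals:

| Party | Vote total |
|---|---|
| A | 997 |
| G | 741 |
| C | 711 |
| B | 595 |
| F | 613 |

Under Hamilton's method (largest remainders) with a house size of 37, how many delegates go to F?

Total 3657; standard divisor 3657/37 ≈ 98.838.
Standard quotas: A 10.087, G 7.497, C 7.194, B 6.020, F 6.202.
Lower quotas: A 10, G 7, C 7, B 6, F 6 (sum 36, leaving 1 seat).
Remainders in descending order: G 0.497, F 0.202, C 0.194, A 0.087, B 0.020.
The surplus seat goes to G.
F receives 6.

6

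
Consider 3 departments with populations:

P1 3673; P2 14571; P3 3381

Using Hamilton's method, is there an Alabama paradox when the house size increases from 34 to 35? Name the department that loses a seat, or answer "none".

At 34 seats: P1 6, P2 23, P3 5.
At 35 seats: P1 6, P2 24, P3 5.
No department's allocation decreased.

none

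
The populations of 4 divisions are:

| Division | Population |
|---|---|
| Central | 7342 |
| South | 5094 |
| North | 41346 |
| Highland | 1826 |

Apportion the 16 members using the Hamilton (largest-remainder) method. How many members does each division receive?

Central: 2; South: 1; North: 12; Highland: 1

Standard divisor: 55608 ÷ 16 ≈ 3475.5.
Standard quotas: Central 2.1125, South 1.4657, North 11.8964, Highland 0.5254.
Lower quotas: Central 2, South 1, North 11, Highland 0 (sum 14, leaving 2 seats).
Remainders in descending order: North 0.8964, Highland 0.5254, South 0.4657, Central 0.1125.
The surplus seats go to North, Highland.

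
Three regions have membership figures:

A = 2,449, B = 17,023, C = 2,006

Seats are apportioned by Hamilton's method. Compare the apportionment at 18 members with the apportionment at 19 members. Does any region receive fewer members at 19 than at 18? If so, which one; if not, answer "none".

At 18 seats: A 2, B 14, C 2.
At 19 seats: A 2, B 15, C 2.
No region's allocation decreased.

none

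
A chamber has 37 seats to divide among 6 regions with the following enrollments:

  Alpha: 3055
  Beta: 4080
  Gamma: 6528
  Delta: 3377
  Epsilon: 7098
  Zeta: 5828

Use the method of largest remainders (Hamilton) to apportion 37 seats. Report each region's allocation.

The standard divisor is 29966/37 ≈ 809.892.
Standard quotas: Alpha 3.7721, Beta 5.0377, Gamma 8.0603, Delta 4.1697, Epsilon 8.7641, Zeta 7.1960.
Lower quotas: Alpha 3, Beta 5, Gamma 8, Delta 4, Epsilon 8, Zeta 7 (sum 35, leaving 2 seats).
Remainders in descending order: Alpha 0.7721, Epsilon 0.7641, Zeta 0.1960, Delta 0.1697, Gamma 0.0603, Beta 0.0377.
The surplus seats go to Alpha, Epsilon.

Alpha 4; Beta 5; Gamma 8; Delta 4; Epsilon 9; Zeta 7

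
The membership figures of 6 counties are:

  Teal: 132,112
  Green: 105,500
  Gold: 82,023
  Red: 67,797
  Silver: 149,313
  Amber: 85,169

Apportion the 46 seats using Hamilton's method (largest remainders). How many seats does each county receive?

Teal: 10, Green: 8, Gold: 6, Red: 5, Silver: 11, Amber: 6

The standard divisor is 621914/46 ≈ 13519.87.
Standard quotas: Teal 9.7717, Green 7.8033, Gold 6.0668, Red 5.0146, Silver 11.0440, Amber 6.2995.
Lower quotas: Teal 9, Green 7, Gold 6, Red 5, Silver 11, Amber 6 (sum 44, leaving 2 seats).
Remainders in descending order: Green 0.8033, Teal 0.7717, Amber 0.2995, Gold 0.0668, Silver 0.0440, Red 0.0146.
The surplus seats go to Green, Teal.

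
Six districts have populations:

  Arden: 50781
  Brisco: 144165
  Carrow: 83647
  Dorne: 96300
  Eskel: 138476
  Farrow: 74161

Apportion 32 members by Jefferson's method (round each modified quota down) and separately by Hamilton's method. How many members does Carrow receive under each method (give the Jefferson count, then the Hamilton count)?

4 and 5

Jefferson: Arden 3, Brisco 8, Carrow 4, Dorne 5, Eskel 8, Farrow 4.
Hamilton: Arden 3, Brisco 8, Carrow 5, Dorne 5, Eskel 7, Farrow 4.
Carrow gets 4 under Jefferson and 5 under Hamilton.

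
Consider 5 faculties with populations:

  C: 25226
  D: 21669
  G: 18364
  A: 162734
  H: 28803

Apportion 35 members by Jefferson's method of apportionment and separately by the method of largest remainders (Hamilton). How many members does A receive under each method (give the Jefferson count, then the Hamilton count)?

23 and 22

Jefferson: C 3, D 3, G 2, A 23, H 4.
Hamilton: C 3, D 3, G 3, A 22, H 4.
A gets 23 under Jefferson and 22 under Hamilton.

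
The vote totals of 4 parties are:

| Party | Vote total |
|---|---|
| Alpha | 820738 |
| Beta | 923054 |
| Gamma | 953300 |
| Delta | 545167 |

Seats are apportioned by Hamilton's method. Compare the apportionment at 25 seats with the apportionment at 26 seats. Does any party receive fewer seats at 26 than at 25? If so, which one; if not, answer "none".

none

At 25 seats: Alpha 6, Beta 7, Gamma 8, Delta 4.
At 26 seats: Alpha 7, Beta 7, Gamma 8, Delta 4.
No party's allocation decreased.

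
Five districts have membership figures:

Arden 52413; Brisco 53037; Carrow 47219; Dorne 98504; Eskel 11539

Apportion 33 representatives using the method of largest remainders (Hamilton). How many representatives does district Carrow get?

6

Total 262712; standard divisor 262712/33 ≈ 7960.97.
Standard quotas: Arden 6.5837, Brisco 6.6621, Carrow 5.9313, Dorne 12.3734, Eskel 1.4494.
Lower quotas: Arden 6, Brisco 6, Carrow 5, Dorne 12, Eskel 1 (sum 30, leaving 3 seats).
Remainders in descending order: Carrow 0.9313, Brisco 0.6621, Arden 0.5837, Eskel 0.4494, Dorne 0.3734.
The surplus seats go to Carrow, Brisco, Arden.
Carrow receives 6.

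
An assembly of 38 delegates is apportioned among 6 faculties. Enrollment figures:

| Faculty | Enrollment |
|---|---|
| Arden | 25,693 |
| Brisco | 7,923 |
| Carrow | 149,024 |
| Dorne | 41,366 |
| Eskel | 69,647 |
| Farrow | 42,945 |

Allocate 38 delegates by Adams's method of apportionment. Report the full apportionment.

Arden 3, Brisco 1, Carrow 16, Dorne 5, Eskel 8, Farrow 5

Standard divisor 336598/38 ≈ 8857.842; standard quotas: Arden 2.901, Brisco 0.894, Carrow 16.824, Dorne 4.670, Eskel 7.863, Farrow 4.848.
Rounding up gives 3, 1, 17, 5, 8, 5 = 39 seats, so the divisor must be adjusted.
With modified divisor 9600: modified quotas Arden 2.676, Brisco 0.825, Carrow 15.523, Dorne 4.309, Eskel 7.255, Farrow 4.473.
Rounding up: Arden 3, Brisco 1, Carrow 16, Dorne 5, Eskel 8, Farrow 5 (total 38).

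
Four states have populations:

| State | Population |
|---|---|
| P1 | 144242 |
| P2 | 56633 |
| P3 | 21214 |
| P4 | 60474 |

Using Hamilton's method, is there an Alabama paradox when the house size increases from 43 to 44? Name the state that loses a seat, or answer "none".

At 43 seats: P1 22, P2 9, P3 3, P4 9.
At 44 seats: P1 23, P2 9, P3 3, P4 9.
No state's allocation decreased.

none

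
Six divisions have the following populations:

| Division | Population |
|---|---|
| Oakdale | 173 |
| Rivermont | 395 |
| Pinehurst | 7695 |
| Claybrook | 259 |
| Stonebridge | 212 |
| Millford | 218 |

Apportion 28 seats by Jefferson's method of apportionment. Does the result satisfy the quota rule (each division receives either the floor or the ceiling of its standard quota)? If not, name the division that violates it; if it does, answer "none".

Standard quotas: Oakdale 0.541, Rivermont 1.235, Pinehurst 24.068, Claybrook 0.810, Stonebridge 0.663, Millford 0.682.
Jefferson allocation: Oakdale 0, Rivermont 1, Pinehurst 27, Claybrook 0, Stonebridge 0, Millford 0.
Pinehurst has quota 24.068 (lower 24, upper 25) but receives 27 — outside the quota interval.

Pinehurst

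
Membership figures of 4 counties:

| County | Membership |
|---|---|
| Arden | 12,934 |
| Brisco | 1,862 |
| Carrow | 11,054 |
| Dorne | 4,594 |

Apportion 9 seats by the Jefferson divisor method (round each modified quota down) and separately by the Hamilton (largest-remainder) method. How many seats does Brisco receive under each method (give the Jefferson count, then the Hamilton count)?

Jefferson: Arden 4, Brisco 0, Carrow 4, Dorne 1.
Hamilton: Arden 4, Brisco 1, Carrow 3, Dorne 1.
Brisco gets 0 under Jefferson and 1 under Hamilton.

0 and 1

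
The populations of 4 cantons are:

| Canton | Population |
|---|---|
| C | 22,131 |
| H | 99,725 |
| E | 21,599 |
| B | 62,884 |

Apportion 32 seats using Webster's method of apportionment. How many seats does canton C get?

Standard divisor 206339/32 ≈ 6448.094; standard quotas: C 3.432, H 15.466, E 3.350, B 9.752.
Rounding to the nearest integer gives 3, 15, 3, 10 = 31 seats, so the divisor must be adjusted.
With modified divisor 6400: modified quotas C 3.458, H 15.582, E 3.375, B 9.826.
Rounding to the nearest integer: C 3, H 16, E 3, B 10 (total 32).
C receives 3.

3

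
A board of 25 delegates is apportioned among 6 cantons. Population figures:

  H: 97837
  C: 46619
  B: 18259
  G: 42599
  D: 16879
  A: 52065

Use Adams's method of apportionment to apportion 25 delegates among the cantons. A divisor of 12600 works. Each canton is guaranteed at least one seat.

H=8; C=4; B=2; G=4; D=2; A=5

With modified divisor 12600: modified quotas H 7.765, C 3.700, B 1.449, G 3.381, D 1.340, A 4.132.
Rounding up: H 8, C 4, B 2, G 4, D 2, A 5 (total 25).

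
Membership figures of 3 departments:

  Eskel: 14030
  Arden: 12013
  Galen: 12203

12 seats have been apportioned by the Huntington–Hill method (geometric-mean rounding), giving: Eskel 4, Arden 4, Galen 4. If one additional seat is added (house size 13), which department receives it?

Eskel

Priority for the next seat is population ÷ (√(s·(s+1))).
Priorities: Eskel 3137.203, Arden 2686.188, Galen 2728.674.
Highest priority: Eskel.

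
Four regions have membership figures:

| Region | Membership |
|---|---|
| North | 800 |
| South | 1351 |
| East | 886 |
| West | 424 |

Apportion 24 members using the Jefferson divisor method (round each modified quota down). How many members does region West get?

Standard divisor 3461/24 ≈ 144.208; standard quotas: North 5.548, South 9.368, East 6.144, West 2.940.
Rounding down gives 5, 9, 6, 2 = 22 seats, so the divisor must be adjusted.
With modified divisor 134: modified quotas North 5.970, South 10.082, East 6.612, West 3.164.
Rounding down: North 5, South 10, East 6, West 3 (total 24).
West receives 3.

3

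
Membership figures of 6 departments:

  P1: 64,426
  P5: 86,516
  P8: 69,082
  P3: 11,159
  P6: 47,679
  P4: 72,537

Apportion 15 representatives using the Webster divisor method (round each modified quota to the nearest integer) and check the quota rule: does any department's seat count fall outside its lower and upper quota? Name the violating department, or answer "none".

none

Standard quotas: P1 2.750, P5 3.693, P8 2.949, P3 0.476, P6 2.035, P4 3.096.
Webster allocation: P1 3, P5 4, P8 3, P3 0, P6 2, P4 3.
Every allocation lies between the lower and upper quota.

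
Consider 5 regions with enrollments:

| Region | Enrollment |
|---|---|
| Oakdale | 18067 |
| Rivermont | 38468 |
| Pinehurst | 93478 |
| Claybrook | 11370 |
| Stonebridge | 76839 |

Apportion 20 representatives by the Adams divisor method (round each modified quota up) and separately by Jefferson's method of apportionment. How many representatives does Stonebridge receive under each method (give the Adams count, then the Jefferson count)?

Adams: Oakdale 2, Rivermont 3, Pinehurst 8, Claybrook 1, Stonebridge 6.
Jefferson: Oakdale 1, Rivermont 3, Pinehurst 8, Claybrook 1, Stonebridge 7.
Stonebridge gets 6 under Adams and 7 under Jefferson.

6 and 7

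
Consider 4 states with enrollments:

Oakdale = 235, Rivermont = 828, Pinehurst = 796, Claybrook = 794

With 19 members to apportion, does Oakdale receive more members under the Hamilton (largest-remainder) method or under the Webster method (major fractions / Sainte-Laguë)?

Webster

Hamilton: Oakdale 1, Rivermont 6, Pinehurst 6, Claybrook 6.
Webster: Oakdale 2, Rivermont 6, Pinehurst 6, Claybrook 5.
Oakdale gets 1 under Hamilton and 2 under Webster.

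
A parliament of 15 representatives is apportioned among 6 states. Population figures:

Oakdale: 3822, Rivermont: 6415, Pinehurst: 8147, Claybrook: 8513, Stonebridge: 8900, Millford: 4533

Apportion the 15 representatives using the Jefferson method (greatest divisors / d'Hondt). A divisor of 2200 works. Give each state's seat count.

Oakdale 1, Rivermont 2, Pinehurst 3, Claybrook 3, Stonebridge 4, Millford 2

With modified divisor 2200: modified quotas Oakdale 1.737, Rivermont 2.916, Pinehurst 3.703, Claybrook 3.870, Stonebridge 4.045, Millford 2.060.
Rounding down: Oakdale 1, Rivermont 2, Pinehurst 3, Claybrook 3, Stonebridge 4, Millford 2 (total 15).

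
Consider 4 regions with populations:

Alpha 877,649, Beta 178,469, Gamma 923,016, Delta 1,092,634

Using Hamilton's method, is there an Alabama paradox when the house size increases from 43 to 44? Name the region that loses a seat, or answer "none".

Beta

At 43 seats: Alpha 12, Beta 3, Gamma 13, Delta 15.
At 44 seats: Alpha 13, Beta 2, Gamma 13, Delta 16.
Beta drops from 3 to 2.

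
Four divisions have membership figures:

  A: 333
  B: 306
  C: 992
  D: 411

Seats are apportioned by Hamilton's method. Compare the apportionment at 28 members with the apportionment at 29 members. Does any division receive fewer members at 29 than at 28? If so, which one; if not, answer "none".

At 28 seats: A 4, B 4, C 14, D 6.
At 29 seats: A 5, B 4, C 14, D 6.
No division's allocation decreased.

none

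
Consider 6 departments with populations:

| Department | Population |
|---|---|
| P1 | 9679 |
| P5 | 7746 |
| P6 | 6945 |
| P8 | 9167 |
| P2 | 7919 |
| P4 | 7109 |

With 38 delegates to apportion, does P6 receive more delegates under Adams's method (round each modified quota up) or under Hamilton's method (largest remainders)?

Adams: P1 7, P5 6, P6 6, P8 7, P2 6, P4 6.
Hamilton: P1 8, P5 6, P6 5, P8 7, P2 6, P4 6.
P6 gets 6 under Adams and 5 under Hamilton.

Adams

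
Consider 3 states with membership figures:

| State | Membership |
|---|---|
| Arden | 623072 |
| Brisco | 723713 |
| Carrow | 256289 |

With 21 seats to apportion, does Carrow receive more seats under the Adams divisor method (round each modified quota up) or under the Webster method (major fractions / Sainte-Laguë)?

Adams

Adams: Arden 8, Brisco 9, Carrow 4.
Webster: Arden 8, Brisco 10, Carrow 3.
Carrow gets 4 under Adams and 3 under Webster.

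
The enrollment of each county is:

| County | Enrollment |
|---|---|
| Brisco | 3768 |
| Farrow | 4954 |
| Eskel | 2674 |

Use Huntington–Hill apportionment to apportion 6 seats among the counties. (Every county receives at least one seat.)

With divisor 1957: modified quotas Brisco 1.925, Farrow 2.531, Eskel 1.366.
Geometric-mean thresholds: Brisco √(1·2)=1.414, Farrow √(2·3)=2.449, Eskel √(1·2)=1.414.
Each quota rounded against its threshold gives Brisco 2, Farrow 3, Eskel 1 (total 6).

Brisco: 2, Farrow: 3, Eskel: 1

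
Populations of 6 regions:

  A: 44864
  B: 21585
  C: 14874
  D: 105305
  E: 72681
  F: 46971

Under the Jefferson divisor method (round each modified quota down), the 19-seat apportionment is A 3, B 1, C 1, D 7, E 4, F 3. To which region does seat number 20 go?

Priority for the next seat is population ÷ (current seats + 1).
Priorities: A 11216.000, B 10792.500, C 7437.000, D 13163.125, E 14536.200, F 11742.750.
Highest priority: E.

E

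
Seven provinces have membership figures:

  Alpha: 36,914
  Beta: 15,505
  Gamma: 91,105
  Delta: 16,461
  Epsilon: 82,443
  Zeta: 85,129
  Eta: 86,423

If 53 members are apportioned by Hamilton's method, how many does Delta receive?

2

Standard divisor: 413980 ÷ 53 ≈ 7810.943.
Standard quotas: Alpha 4.7259, Beta 1.9850, Gamma 11.6638, Delta 2.1074, Epsilon 10.5548, Zeta 10.8987, Eta 11.0643.
Lower quotas: Alpha 4, Beta 1, Gamma 11, Delta 2, Epsilon 10, Zeta 10, Eta 11 (sum 49, leaving 4 seats).
Remainders in descending order: Beta 0.9850, Zeta 0.8987, Alpha 0.7259, Gamma 0.6638, Epsilon 0.5548, Delta 0.1074, Eta 0.0643.
Largest remainders: Beta, Zeta, Alpha, Gamma receive the extra seats.
Delta receives 2.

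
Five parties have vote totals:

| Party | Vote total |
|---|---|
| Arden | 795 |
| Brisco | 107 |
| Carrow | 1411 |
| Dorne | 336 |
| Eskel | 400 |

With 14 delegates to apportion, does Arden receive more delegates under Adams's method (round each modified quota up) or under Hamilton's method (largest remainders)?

Hamilton

Adams: Arden 3, Brisco 1, Carrow 6, Dorne 2, Eskel 2.
Hamilton: Arden 4, Brisco 0, Carrow 6, Dorne 2, Eskel 2.
Arden gets 3 under Adams and 4 under Hamilton.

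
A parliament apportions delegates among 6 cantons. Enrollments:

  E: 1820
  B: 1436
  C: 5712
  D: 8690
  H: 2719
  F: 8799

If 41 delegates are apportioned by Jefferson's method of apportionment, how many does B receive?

Standard divisor 29176/41 ≈ 711.61; standard quotas: E 2.558, B 2.018, C 8.027, D 12.212, H 3.821, F 12.365.
Rounding down gives 2, 2, 8, 12, 3, 12 = 39 seats, so the divisor must be adjusted.
With modified divisor 670: modified quotas E 2.716, B 2.143, C 8.525, D 12.970, H 4.058, F 13.133.
Rounding down: E 2, B 2, C 8, D 12, H 4, F 13 (total 41).
B receives 2.

2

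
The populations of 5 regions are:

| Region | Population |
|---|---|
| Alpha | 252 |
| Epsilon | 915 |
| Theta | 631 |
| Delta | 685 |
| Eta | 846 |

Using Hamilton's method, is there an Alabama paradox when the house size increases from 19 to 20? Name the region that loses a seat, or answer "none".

none

At 19 seats: Alpha 1, Epsilon 5, Theta 4, Delta 4, Eta 5.
At 20 seats: Alpha 2, Epsilon 5, Theta 4, Delta 4, Eta 5.
No region's allocation decreased.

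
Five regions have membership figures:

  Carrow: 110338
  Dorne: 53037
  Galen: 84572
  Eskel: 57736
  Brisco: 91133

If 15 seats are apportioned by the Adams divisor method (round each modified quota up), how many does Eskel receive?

2

Standard divisor 396816/15 ≈ 26454.4; standard quotas: Carrow 4.171, Dorne 2.005, Galen 3.197, Eskel 2.182, Brisco 3.445.
Rounding up gives 5, 3, 4, 3, 4 = 19 seats, so the divisor must be adjusted.
With modified divisor 29600: modified quotas Carrow 3.728, Dorne 1.792, Galen 2.857, Eskel 1.951, Brisco 3.079.
Rounding up: Carrow 4, Dorne 2, Galen 3, Eskel 2, Brisco 4 (total 15).
Eskel receives 2.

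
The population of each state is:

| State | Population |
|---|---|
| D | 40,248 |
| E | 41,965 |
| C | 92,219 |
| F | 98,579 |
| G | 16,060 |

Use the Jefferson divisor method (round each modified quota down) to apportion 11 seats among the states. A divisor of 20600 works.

D 1, E 2, C 4, F 4, G 0

With modified divisor 20600: modified quotas D 1.954, E 2.037, C 4.477, F 4.785, G 0.780.
Rounding down: D 1, E 2, C 4, F 4, G 0 (total 11).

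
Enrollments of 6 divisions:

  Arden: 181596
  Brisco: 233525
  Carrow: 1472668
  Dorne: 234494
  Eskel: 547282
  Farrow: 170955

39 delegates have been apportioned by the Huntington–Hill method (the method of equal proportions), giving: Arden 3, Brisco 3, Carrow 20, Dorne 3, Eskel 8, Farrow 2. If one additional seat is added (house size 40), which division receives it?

Carrow

Priority for the next seat is population ÷ (√(s·(s+1))).
Priorities: Arden 52422.250, Brisco 67412.861, Carrow 71858.840, Dorne 67692.587, Eskel 64497.802, Farrow 69792.086.
Highest priority: Carrow.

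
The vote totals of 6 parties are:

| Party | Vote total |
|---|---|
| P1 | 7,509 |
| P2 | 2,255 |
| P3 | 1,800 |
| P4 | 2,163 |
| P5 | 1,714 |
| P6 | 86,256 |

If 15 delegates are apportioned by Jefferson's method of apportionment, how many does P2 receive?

0

Standard divisor 101697/15 ≈ 6779.8; standard quotas: P1 1.108, P2 0.333, P3 0.265, P4 0.319, P5 0.253, P6 12.722.
Rounding down gives 1, 0, 0, 0, 0, 12 = 13 seats, so the divisor must be adjusted.
With modified divisor 6000: modified quotas P1 1.252, P2 0.376, P3 0.300, P4 0.360, P5 0.286, P6 14.376.
Rounding down: P1 1, P2 0, P3 0, P4 0, P5 0, P6 14 (total 15).
P2 receives 0.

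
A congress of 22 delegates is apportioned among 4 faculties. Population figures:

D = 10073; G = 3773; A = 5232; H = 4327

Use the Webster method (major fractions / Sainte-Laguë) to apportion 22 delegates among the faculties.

D=9; G=4; A=5; H=4

Standard divisor 23405/22 ≈ 1063.864; standard quotas: D 9.468, G 3.547, A 4.918, H 4.067.
Rounding to the nearest integer gives D 9, G 4, A 5, H 4 — total 22, matching the house size, so no adjustment is needed.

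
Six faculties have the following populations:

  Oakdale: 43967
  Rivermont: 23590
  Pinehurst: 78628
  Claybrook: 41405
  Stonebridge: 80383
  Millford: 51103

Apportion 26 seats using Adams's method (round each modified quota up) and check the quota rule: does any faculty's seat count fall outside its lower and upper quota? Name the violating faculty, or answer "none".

none

Standard quotas: Oakdale 3.583, Rivermont 1.922, Pinehurst 6.407, Claybrook 3.374, Stonebridge 6.550, Millford 4.164.
Adams allocation: Oakdale 4, Rivermont 2, Pinehurst 6, Claybrook 4, Stonebridge 6, Millford 4.
Every allocation lies between the lower and upper quota.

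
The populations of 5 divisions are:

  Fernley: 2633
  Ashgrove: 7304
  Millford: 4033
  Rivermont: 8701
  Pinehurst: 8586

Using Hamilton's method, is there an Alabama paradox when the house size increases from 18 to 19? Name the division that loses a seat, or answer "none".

none

At 18 seats: Fernley 2, Ashgrove 4, Millford 2, Rivermont 5, Pinehurst 5.
At 19 seats: Fernley 2, Ashgrove 4, Millford 3, Rivermont 5, Pinehurst 5.
No division's allocation decreased.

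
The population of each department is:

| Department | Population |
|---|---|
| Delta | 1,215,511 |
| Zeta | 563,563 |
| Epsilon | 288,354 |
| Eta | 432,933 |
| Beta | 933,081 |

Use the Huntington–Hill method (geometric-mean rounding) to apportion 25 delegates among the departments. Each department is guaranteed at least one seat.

With divisor 135688: modified quotas Delta 8.958, Zeta 4.153, Epsilon 2.125, Eta 3.191, Beta 6.877.
Geometric-mean thresholds: Delta √(8·9)=8.485, Zeta √(4·5)=4.472, Epsilon √(2·3)=2.449, Eta √(3·4)=3.464, Beta √(6·7)=6.481.
Each quota rounded against its threshold gives Delta 9, Zeta 4, Epsilon 2, Eta 3, Beta 7 (total 25).

Delta 9; Zeta 4; Epsilon 2; Eta 3; Beta 7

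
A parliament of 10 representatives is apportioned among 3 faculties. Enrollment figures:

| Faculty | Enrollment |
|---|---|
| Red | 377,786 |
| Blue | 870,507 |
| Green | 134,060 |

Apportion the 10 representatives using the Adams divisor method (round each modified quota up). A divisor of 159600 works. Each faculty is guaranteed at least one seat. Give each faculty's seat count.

With modified divisor 159600: modified quotas Red 2.367, Blue 5.454, Green 0.840.
Rounding up: Red 3, Blue 6, Green 1 (total 10).

Red=3, Blue=6, Green=1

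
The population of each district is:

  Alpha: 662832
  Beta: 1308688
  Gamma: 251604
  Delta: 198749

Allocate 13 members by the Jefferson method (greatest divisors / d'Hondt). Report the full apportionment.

Alpha 4, Beta 7, Gamma 1, Delta 1

Standard divisor 2421873/13 ≈ 186297.923; standard quotas: Alpha 3.558, Beta 7.025, Gamma 1.351, Delta 1.067.
Rounding down gives 3, 7, 1, 1 = 12 seats, so the divisor must be adjusted.
With modified divisor 164600: modified quotas Alpha 4.027, Beta 7.951, Gamma 1.529, Delta 1.207.
Rounding down: Alpha 4, Beta 7, Gamma 1, Delta 1 (total 13).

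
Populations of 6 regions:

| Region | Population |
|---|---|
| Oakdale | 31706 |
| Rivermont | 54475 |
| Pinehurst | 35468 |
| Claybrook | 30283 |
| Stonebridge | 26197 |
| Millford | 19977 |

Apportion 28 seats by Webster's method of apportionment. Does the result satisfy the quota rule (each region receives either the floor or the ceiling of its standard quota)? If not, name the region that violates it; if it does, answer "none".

none

Standard quotas: Oakdale 4.481, Rivermont 7.699, Pinehurst 5.013, Claybrook 4.280, Stonebridge 3.703, Millford 2.824.
Webster allocation: Oakdale 4, Rivermont 8, Pinehurst 5, Claybrook 4, Stonebridge 4, Millford 3.
Every allocation lies between the lower and upper quota.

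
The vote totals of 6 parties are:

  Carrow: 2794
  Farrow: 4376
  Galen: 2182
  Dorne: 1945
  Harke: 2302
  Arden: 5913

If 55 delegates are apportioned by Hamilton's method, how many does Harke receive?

Standard divisor: 19512 ÷ 55 ≈ 354.764.
Standard quotas: Carrow 7.8757, Farrow 12.3350, Galen 6.1506, Dorne 5.4825, Harke 6.4888, Arden 16.6674.
Lower quotas: Carrow 7, Farrow 12, Galen 6, Dorne 5, Harke 6, Arden 16 (sum 52, leaving 3 seats).
Remainders in descending order: Carrow 0.8757, Arden 0.6674, Harke 0.4888, Dorne 0.4825, Farrow 0.3350, Galen 0.1506.
Largest remainders: Carrow, Arden, Harke receive the extra seats.
Harke receives 7.

7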